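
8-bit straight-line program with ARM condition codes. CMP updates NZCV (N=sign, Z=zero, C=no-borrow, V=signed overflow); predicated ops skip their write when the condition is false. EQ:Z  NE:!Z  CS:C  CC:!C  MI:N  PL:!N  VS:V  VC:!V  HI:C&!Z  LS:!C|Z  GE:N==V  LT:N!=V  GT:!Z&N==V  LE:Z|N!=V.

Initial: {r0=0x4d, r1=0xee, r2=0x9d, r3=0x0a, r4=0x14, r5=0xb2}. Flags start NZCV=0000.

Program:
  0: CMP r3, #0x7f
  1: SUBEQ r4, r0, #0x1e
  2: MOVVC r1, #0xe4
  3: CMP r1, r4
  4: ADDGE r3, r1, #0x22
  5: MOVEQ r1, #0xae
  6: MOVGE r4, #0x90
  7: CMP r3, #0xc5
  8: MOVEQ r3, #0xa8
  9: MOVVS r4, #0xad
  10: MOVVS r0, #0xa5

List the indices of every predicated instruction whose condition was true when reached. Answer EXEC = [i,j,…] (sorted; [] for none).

[0] flags=1000 → (cmp)
[1] flags=1000 EQ?F → skip
[2] flags=1000 VC?T → r1=0xe4
[3] flags=1010 → (cmp)
[4] flags=1010 GE?F → skip
[5] flags=1010 EQ?F → skip
[6] flags=1010 GE?F → skip
[7] flags=0000 → (cmp)
[8] flags=0000 EQ?F → skip
[9] flags=0000 VS?F → skip
[10] flags=0000 VS?F → skip

EXEC = [2]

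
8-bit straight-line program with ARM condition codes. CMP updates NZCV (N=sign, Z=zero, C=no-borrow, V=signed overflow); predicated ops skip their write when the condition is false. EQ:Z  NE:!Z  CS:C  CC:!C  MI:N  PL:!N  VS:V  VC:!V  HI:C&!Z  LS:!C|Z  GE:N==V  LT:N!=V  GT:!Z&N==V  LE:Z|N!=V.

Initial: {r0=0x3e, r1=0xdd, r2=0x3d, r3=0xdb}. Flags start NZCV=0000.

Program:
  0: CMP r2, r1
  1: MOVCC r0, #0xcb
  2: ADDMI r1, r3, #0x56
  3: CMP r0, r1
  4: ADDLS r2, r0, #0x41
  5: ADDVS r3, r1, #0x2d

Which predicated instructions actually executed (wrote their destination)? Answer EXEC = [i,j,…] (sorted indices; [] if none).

EXEC = [1,4]

0: ✓ CMP  NZCV=0000
1: ✓ MOVCC  r0←0xcb
2: · ADDMI
3: ✓ CMP  NZCV=1000
4: ✓ ADDLS  r2←0x0c
5: · ADDVS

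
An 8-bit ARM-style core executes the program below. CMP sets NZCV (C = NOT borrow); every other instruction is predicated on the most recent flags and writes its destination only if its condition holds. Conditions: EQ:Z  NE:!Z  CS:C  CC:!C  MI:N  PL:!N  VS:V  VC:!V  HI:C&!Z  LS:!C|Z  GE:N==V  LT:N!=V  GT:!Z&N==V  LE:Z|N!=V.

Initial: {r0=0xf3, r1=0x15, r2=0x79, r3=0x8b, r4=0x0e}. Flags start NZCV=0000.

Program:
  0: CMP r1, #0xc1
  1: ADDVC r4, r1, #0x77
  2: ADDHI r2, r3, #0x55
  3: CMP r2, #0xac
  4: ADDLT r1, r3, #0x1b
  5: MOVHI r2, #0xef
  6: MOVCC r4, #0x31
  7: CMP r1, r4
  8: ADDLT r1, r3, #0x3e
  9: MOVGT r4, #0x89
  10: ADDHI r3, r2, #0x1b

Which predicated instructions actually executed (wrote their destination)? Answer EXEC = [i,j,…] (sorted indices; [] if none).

[0] flags=0000 → (cmp)
[1] flags=0000 VC?T → r4=0x8c
[2] flags=0000 HI?F → skip
[3] flags=1001 → (cmp)
[4] flags=1001 LT?F → skip
[5] flags=1001 HI?F → skip
[6] flags=1001 CC?T → r4=0x31
[7] flags=1000 → (cmp)
[8] flags=1000 LT?T → r1=0xc9
[9] flags=1000 GT?F → skip
[10] flags=1000 HI?F → skip

EXEC = [1,6,8]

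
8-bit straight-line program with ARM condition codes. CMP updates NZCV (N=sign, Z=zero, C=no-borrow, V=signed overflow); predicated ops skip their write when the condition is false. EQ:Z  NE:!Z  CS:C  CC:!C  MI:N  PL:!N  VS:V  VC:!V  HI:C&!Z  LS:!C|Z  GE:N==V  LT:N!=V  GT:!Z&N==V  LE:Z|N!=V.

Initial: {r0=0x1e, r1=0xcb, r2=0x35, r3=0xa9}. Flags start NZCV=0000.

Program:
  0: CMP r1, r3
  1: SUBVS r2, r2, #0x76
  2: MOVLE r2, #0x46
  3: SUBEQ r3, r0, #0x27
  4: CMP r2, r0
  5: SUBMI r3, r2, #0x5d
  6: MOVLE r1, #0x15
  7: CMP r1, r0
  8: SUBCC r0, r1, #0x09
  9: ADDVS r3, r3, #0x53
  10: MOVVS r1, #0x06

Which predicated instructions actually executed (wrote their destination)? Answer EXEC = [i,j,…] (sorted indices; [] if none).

EXEC = []

[0] flags=0010 → (cmp)
[1] flags=0010 VS?F → skip
[2] flags=0010 LE?F → skip
[3] flags=0010 EQ?F → skip
[4] flags=0010 → (cmp)
[5] flags=0010 MI?F → skip
[6] flags=0010 LE?F → skip
[7] flags=1010 → (cmp)
[8] flags=1010 CC?F → skip
[9] flags=1010 VS?F → skip
[10] flags=1010 VS?F → skip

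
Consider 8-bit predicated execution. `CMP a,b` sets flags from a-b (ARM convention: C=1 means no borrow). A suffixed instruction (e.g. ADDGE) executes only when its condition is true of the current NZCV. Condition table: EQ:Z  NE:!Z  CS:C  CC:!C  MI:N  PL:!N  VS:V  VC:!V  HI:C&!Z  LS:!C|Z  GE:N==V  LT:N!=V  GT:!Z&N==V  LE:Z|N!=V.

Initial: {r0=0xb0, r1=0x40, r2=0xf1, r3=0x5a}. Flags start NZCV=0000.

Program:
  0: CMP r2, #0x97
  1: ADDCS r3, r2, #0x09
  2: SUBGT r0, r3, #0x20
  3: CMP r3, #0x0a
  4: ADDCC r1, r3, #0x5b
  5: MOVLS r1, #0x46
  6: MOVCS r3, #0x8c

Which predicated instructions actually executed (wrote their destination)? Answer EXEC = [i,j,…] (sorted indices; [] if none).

EXEC = [1,2,6]

0: ✓ CMP  NZCV=0010
1: ✓ ADDCS  r3←0xfa
2: ✓ SUBGT  r0←0xda
3: ✓ CMP  NZCV=1010
4: · ADDCC
5: · MOVLS
6: ✓ MOVCS  r3←0x8c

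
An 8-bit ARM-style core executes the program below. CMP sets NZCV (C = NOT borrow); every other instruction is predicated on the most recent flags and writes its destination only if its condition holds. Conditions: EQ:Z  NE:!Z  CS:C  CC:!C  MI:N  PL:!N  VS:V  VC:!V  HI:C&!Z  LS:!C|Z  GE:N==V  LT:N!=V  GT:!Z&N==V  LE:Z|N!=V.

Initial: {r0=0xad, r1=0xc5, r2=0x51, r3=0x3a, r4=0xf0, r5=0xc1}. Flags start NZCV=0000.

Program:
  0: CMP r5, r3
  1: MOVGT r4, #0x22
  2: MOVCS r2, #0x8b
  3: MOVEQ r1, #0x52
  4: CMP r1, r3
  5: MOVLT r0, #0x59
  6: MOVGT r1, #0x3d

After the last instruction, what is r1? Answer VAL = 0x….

VAL = 0xc5

0: ✓ CMP  NZCV=1010
1: · MOVGT
2: ✓ MOVCS  r2←0x8b
3: · MOVEQ
4: ✓ CMP  NZCV=1010
5: ✓ MOVLT  r0←0x59
6: · MOVGT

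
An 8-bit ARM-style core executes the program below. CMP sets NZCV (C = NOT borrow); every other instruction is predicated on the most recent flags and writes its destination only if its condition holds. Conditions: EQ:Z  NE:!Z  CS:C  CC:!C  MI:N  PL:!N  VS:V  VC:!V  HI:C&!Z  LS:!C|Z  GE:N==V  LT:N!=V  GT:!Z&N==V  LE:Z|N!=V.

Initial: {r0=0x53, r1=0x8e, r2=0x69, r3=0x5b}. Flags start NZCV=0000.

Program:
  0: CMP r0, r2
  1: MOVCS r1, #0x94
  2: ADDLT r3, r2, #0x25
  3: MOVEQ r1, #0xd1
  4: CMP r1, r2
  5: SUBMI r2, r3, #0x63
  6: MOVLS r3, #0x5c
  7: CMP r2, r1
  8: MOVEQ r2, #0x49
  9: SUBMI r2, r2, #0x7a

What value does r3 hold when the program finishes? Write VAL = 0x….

[0] flags=1000 → (cmp)
[1] flags=1000 CS?F → skip
[2] flags=1000 LT?T → r3=0x8e
[3] flags=1000 EQ?F → skip
[4] flags=0011 → (cmp)
[5] flags=0011 MI?F → skip
[6] flags=0011 LS?F → skip
[7] flags=1001 → (cmp)
[8] flags=1001 EQ?F → skip
[9] flags=1001 MI?T → r2=0xef

VAL = 0x8e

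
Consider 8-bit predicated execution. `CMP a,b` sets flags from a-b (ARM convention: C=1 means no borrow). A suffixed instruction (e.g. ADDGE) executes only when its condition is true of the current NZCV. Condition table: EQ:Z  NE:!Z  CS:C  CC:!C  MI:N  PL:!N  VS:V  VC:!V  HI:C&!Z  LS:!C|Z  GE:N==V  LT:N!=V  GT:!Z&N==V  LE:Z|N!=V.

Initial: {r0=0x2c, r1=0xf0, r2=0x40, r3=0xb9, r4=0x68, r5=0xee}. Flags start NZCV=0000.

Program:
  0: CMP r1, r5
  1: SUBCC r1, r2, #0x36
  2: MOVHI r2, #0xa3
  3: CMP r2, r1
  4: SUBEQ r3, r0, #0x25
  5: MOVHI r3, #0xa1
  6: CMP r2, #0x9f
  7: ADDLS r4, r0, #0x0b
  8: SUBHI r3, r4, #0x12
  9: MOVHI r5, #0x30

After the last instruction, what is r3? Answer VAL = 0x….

[0] flags=0010 → (cmp)
[1] flags=0010 CC?F → skip
[2] flags=0010 HI?T → r2=0xa3
[3] flags=1000 → (cmp)
[4] flags=1000 EQ?F → skip
[5] flags=1000 HI?F → skip
[6] flags=0010 → (cmp)
[7] flags=0010 LS?F → skip
[8] flags=0010 HI?T → r3=0x56
[9] flags=0010 HI?T → r5=0x30

VAL = 0x56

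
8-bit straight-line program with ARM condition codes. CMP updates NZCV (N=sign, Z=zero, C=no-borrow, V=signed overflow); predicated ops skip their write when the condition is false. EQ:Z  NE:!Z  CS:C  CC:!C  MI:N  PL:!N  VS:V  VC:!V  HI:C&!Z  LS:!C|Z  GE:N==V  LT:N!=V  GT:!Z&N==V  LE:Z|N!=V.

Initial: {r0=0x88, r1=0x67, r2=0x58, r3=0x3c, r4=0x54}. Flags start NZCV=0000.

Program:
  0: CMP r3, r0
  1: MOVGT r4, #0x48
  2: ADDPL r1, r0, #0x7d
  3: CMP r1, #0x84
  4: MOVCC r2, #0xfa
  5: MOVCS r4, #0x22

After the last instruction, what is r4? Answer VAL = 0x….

VAL = 0x48

[0] flags=1001 → (cmp)
[1] flags=1001 GT?T → r4=0x48
[2] flags=1001 PL?F → skip
[3] flags=1001 → (cmp)
[4] flags=1001 CC?T → r2=0xfa
[5] flags=1001 CS?F → skip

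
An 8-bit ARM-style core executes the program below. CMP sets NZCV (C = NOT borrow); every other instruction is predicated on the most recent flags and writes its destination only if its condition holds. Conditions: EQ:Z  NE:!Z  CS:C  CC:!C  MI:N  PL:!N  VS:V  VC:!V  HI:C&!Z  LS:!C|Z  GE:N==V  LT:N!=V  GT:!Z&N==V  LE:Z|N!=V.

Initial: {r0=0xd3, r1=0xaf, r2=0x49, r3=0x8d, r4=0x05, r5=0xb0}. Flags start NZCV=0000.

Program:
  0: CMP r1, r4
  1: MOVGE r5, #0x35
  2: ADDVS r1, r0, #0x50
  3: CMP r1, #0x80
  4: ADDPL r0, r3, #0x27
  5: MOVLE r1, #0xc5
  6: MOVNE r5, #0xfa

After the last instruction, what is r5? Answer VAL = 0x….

[0] flags=1010 → (cmp)
[1] flags=1010 GE?F → skip
[2] flags=1010 VS?F → skip
[3] flags=0010 → (cmp)
[4] flags=0010 PL?T → r0=0xb4
[5] flags=0010 LE?F → skip
[6] flags=0010 NE?T → r5=0xfa

VAL = 0xfa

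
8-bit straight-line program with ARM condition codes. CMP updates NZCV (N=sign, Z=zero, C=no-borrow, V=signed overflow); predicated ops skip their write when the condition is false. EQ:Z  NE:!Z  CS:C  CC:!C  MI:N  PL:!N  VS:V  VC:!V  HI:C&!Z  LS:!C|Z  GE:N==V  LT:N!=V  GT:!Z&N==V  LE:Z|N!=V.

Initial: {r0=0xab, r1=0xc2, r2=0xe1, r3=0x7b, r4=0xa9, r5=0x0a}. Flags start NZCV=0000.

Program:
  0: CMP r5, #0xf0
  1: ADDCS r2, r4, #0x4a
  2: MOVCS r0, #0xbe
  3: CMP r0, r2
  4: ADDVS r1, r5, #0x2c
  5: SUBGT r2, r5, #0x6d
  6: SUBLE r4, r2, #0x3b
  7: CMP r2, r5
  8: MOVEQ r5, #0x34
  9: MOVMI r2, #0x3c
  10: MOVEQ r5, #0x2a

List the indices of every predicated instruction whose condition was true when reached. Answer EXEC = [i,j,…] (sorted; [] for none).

0: ✓ CMP  NZCV=0000
1: · ADDCS
2: · MOVCS
3: ✓ CMP  NZCV=1000
4: · ADDVS
5: · SUBGT
6: ✓ SUBLE  r4←0xa6
7: ✓ CMP  NZCV=1010
8: · MOVEQ
9: ✓ MOVMI  r2←0x3c
10: · MOVEQ

EXEC = [6,9]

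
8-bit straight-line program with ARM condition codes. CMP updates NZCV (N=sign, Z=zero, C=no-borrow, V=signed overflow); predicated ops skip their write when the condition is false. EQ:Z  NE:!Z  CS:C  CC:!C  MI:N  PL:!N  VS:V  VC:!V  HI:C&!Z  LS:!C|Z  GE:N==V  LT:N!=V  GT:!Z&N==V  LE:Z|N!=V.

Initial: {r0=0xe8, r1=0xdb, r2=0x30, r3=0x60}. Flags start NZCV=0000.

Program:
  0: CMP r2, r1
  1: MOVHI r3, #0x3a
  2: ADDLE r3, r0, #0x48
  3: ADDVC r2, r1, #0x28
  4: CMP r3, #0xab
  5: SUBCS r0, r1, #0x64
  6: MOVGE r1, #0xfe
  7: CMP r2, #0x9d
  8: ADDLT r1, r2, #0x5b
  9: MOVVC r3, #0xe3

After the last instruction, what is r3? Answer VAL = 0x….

0: ✓ CMP  NZCV=0000
1: · MOVHI
2: · ADDLE
3: ✓ ADDVC  r2←0x03
4: ✓ CMP  NZCV=1001
5: · SUBCS
6: ✓ MOVGE  r1←0xfe
7: ✓ CMP  NZCV=0000
8: · ADDLT
9: ✓ MOVVC  r3←0xe3

VAL = 0xe3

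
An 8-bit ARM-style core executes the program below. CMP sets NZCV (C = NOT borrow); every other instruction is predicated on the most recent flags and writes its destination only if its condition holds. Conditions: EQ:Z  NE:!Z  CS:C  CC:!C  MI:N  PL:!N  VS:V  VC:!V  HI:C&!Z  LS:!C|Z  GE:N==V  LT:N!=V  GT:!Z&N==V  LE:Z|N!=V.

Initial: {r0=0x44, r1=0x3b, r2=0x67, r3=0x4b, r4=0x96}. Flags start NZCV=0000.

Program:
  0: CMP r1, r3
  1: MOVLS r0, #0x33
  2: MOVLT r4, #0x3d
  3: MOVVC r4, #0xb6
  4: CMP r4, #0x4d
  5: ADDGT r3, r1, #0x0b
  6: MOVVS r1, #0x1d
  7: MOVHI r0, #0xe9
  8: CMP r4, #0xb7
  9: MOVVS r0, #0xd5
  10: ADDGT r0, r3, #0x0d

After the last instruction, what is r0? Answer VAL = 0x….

[0] flags=1000 → (cmp)
[1] flags=1000 LS?T → r0=0x33
[2] flags=1000 LT?T → r4=0x3d
[3] flags=1000 VC?T → r4=0xb6
[4] flags=0011 → (cmp)
[5] flags=0011 GT?F → skip
[6] flags=0011 VS?T → r1=0x1d
[7] flags=0011 HI?T → r0=0xe9
[8] flags=1000 → (cmp)
[9] flags=1000 VS?F → skip
[10] flags=1000 GT?F → skip

VAL = 0xe9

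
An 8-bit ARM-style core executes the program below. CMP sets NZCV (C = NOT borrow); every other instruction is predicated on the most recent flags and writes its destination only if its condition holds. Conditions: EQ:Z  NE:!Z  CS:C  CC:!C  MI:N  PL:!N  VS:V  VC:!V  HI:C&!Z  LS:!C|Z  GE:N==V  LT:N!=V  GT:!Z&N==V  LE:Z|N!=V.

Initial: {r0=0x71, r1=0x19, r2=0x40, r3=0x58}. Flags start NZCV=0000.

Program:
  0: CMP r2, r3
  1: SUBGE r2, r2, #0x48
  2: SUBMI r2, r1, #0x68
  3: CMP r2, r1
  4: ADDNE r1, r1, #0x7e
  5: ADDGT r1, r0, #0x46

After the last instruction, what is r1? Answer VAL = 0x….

[0] flags=1000 → (cmp)
[1] flags=1000 GE?F → skip
[2] flags=1000 MI?T → r2=0xb1
[3] flags=1010 → (cmp)
[4] flags=1010 NE?T → r1=0x97
[5] flags=1010 GT?F → skip

VAL = 0x97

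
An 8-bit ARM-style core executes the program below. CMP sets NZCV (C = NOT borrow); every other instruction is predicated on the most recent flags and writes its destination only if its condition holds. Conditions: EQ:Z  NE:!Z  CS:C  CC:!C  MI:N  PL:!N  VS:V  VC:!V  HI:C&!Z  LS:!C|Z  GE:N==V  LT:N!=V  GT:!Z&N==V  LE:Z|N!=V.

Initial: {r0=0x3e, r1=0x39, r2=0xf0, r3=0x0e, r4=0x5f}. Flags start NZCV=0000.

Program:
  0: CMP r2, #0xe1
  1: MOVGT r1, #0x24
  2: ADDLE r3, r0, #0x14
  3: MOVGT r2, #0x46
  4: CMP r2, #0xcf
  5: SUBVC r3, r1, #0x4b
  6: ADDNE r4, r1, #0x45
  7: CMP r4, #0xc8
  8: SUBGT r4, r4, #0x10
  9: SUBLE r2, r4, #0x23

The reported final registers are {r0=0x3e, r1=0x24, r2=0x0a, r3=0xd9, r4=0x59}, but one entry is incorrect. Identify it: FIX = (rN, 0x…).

FIX = (r2, 0x46)

[0] flags=0010 → (cmp)
[1] flags=0010 GT?T → r1=0x24
[2] flags=0010 LE?F → skip
[3] flags=0010 GT?T → r2=0x46
[4] flags=0000 → (cmp)
[5] flags=0000 VC?T → r3=0xd9
[6] flags=0000 NE?T → r4=0x69
[7] flags=1001 → (cmp)
[8] flags=1001 GT?T → r4=0x59
[9] flags=1001 LE?F → skip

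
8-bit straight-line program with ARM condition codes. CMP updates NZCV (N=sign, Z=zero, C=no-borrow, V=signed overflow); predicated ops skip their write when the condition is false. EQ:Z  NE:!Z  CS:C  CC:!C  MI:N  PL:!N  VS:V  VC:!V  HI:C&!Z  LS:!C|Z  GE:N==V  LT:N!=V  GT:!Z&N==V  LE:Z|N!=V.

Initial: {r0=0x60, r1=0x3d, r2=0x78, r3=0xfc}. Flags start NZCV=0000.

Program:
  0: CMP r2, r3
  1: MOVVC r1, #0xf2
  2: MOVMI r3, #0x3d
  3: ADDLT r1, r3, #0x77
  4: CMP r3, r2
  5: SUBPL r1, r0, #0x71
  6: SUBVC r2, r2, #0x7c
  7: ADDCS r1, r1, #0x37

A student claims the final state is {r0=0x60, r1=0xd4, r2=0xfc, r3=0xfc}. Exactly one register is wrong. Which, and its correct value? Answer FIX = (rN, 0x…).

FIX = (r1, 0x29)

0: ✓ CMP  NZCV=0000
1: ✓ MOVVC  r1←0xf2
2: · MOVMI
3: · ADDLT
4: ✓ CMP  NZCV=1010
5: · SUBPL
6: ✓ SUBVC  r2←0xfc
7: ✓ ADDCS  r1←0x29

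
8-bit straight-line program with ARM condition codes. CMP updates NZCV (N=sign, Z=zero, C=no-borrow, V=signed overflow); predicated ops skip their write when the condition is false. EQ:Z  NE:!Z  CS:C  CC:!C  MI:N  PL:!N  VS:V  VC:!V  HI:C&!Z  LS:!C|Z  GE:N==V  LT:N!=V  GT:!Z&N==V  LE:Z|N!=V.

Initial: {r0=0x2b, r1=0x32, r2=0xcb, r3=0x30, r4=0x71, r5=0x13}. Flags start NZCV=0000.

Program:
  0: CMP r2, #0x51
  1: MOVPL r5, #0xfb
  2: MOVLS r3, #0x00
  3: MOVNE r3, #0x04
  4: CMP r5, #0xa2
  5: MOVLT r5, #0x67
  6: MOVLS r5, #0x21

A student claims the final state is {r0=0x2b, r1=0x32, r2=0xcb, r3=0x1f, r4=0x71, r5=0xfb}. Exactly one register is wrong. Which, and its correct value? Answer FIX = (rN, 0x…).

0: ✓ CMP  NZCV=0011
1: ✓ MOVPL  r5←0xfb
2: · MOVLS
3: ✓ MOVNE  r3←0x04
4: ✓ CMP  NZCV=0010
5: · MOVLT
6: · MOVLS

FIX = (r3, 0x04)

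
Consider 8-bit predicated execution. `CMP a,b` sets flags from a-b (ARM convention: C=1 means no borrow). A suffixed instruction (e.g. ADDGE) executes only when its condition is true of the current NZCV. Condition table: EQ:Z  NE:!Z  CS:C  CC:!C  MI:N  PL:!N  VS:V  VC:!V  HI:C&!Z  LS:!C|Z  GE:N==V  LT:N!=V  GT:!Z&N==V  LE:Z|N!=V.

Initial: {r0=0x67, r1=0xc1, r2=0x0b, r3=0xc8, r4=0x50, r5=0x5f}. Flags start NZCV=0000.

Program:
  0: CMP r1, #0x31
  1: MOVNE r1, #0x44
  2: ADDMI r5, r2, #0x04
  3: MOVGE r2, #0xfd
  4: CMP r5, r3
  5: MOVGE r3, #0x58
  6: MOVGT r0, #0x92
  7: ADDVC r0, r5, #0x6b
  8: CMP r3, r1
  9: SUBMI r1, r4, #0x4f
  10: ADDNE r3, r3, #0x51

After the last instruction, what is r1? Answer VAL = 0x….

[0] flags=1010 → (cmp)
[1] flags=1010 NE?T → r1=0x44
[2] flags=1010 MI?T → r5=0x0f
[3] flags=1010 GE?F → skip
[4] flags=0000 → (cmp)
[5] flags=0000 GE?T → r3=0x58
[6] flags=0000 GT?T → r0=0x92
[7] flags=0000 VC?T → r0=0x7a
[8] flags=0010 → (cmp)
[9] flags=0010 MI?F → skip
[10] flags=0010 NE?T → r3=0xa9

VAL = 0x44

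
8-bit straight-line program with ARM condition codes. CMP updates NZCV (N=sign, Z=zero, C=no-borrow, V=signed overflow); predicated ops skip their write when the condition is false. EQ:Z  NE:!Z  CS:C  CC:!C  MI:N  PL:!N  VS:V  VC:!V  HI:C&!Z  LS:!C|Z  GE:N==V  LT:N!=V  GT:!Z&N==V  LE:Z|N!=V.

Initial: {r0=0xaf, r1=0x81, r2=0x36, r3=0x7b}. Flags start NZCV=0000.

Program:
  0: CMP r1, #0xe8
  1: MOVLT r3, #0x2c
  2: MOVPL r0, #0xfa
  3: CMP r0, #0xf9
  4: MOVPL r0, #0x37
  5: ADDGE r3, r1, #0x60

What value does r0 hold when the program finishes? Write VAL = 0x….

0: ✓ CMP  NZCV=1000
1: ✓ MOVLT  r3←0x2c
2: · MOVPL
3: ✓ CMP  NZCV=1000
4: · MOVPL
5: · ADDGE

VAL = 0xaf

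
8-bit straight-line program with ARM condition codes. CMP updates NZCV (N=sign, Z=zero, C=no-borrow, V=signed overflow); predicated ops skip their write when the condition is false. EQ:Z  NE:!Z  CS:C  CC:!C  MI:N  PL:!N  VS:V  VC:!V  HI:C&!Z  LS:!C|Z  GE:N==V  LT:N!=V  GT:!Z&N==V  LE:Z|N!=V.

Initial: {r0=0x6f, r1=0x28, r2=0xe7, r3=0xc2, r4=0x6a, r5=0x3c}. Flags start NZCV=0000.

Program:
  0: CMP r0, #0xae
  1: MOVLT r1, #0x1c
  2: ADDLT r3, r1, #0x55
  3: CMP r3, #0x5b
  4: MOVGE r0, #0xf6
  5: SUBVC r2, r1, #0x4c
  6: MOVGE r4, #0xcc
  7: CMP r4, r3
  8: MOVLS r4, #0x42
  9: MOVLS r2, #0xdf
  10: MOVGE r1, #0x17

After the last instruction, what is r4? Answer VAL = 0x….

[0] flags=1001 → (cmp)
[1] flags=1001 LT?F → skip
[2] flags=1001 LT?F → skip
[3] flags=0011 → (cmp)
[4] flags=0011 GE?F → skip
[5] flags=0011 VC?F → skip
[6] flags=0011 GE?F → skip
[7] flags=1001 → (cmp)
[8] flags=1001 LS?T → r4=0x42
[9] flags=1001 LS?T → r2=0xdf
[10] flags=1001 GE?T → r1=0x17

VAL = 0x42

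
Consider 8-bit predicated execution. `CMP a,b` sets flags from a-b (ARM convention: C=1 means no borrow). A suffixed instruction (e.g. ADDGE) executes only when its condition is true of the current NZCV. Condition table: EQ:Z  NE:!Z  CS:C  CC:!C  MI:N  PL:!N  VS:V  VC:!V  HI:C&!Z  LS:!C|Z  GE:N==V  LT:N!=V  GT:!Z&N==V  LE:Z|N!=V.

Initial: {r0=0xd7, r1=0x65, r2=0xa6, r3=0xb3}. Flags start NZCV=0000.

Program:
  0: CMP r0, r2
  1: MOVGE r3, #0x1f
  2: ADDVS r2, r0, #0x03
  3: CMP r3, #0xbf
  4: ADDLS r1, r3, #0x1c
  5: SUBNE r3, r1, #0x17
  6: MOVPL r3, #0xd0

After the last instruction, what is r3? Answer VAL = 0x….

[0] flags=0010 → (cmp)
[1] flags=0010 GE?T → r3=0x1f
[2] flags=0010 VS?F → skip
[3] flags=0000 → (cmp)
[4] flags=0000 LS?T → r1=0x3b
[5] flags=0000 NE?T → r3=0x24
[6] flags=0000 PL?T → r3=0xd0

VAL = 0xd0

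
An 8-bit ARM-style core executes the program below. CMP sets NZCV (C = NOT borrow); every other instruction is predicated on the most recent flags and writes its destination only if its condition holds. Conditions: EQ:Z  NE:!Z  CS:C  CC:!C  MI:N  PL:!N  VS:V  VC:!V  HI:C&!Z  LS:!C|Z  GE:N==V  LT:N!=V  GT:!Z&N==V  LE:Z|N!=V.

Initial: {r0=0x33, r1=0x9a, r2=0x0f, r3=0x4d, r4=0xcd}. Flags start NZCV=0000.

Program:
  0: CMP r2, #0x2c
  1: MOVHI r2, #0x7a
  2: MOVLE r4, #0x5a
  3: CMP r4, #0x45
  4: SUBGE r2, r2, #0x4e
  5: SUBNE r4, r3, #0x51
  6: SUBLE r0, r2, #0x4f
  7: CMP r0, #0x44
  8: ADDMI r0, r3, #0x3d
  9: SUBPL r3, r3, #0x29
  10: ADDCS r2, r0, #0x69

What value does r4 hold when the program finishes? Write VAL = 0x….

[0] flags=1000 → (cmp)
[1] flags=1000 HI?F → skip
[2] flags=1000 LE?T → r4=0x5a
[3] flags=0010 → (cmp)
[4] flags=0010 GE?T → r2=0xc1
[5] flags=0010 NE?T → r4=0xfc
[6] flags=0010 LE?F → skip
[7] flags=1000 → (cmp)
[8] flags=1000 MI?T → r0=0x8a
[9] flags=1000 PL?F → skip
[10] flags=1000 CS?F → skip

VAL = 0xfc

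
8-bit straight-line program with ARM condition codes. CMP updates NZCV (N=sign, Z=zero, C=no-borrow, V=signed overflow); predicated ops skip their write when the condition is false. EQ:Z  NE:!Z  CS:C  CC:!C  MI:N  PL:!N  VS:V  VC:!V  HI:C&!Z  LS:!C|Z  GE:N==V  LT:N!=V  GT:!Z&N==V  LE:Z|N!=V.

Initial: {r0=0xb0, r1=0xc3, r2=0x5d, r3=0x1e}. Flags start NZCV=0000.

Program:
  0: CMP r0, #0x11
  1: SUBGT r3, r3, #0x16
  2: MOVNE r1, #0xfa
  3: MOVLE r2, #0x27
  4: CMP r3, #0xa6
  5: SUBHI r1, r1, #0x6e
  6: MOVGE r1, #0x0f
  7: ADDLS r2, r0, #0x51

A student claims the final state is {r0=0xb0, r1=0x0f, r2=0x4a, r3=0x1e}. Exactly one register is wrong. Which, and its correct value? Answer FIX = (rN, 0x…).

FIX = (r2, 0x01)

[0] flags=1010 → (cmp)
[1] flags=1010 GT?F → skip
[2] flags=1010 NE?T → r1=0xfa
[3] flags=1010 LE?T → r2=0x27
[4] flags=0000 → (cmp)
[5] flags=0000 HI?F → skip
[6] flags=0000 GE?T → r1=0x0f
[7] flags=0000 LS?T → r2=0x01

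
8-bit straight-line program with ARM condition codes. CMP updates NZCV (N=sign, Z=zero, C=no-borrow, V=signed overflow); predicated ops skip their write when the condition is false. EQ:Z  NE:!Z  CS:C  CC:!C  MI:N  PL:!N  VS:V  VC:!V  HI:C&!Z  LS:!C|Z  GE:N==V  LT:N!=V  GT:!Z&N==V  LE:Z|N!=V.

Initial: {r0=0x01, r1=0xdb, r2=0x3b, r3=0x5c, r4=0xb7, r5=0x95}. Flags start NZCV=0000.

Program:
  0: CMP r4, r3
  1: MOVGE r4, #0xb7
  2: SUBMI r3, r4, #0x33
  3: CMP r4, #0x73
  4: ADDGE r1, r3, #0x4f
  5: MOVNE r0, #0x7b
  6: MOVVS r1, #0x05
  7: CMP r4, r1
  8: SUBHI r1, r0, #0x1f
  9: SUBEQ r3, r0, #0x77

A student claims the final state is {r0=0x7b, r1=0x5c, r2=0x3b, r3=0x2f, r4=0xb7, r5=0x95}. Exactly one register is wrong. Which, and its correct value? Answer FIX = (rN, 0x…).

FIX = (r3, 0x5c)

[0] flags=0011 → (cmp)
[1] flags=0011 GE?F → skip
[2] flags=0011 MI?F → skip
[3] flags=0011 → (cmp)
[4] flags=0011 GE?F → skip
[5] flags=0011 NE?T → r0=0x7b
[6] flags=0011 VS?T → r1=0x05
[7] flags=1010 → (cmp)
[8] flags=1010 HI?T → r1=0x5c
[9] flags=1010 EQ?F → skip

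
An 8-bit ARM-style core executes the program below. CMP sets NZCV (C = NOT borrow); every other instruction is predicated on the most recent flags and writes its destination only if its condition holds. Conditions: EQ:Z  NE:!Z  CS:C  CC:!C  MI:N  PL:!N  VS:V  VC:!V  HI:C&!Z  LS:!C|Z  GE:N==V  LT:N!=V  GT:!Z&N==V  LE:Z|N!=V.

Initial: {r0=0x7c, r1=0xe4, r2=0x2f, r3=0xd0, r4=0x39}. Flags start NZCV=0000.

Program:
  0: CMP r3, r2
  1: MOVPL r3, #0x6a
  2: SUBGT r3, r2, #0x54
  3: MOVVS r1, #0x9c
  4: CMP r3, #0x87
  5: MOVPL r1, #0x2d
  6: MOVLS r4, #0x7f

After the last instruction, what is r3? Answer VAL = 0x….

VAL = 0xd0

0: ✓ CMP  NZCV=1010
1: · MOVPL
2: · SUBGT
3: · MOVVS
4: ✓ CMP  NZCV=0010
5: ✓ MOVPL  r1←0x2d
6: · MOVLS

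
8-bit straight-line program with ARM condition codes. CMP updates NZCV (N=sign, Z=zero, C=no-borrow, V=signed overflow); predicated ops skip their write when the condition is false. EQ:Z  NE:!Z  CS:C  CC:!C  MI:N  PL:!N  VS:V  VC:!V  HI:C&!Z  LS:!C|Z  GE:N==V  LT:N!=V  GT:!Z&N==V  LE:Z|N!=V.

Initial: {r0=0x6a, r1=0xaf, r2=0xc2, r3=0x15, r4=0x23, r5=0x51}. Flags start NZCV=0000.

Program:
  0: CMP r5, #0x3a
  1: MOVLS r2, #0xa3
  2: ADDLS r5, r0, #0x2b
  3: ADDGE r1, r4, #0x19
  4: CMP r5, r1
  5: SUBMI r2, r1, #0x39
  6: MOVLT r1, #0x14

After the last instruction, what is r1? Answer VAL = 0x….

VAL = 0x3c

[0] flags=0010 → (cmp)
[1] flags=0010 LS?F → skip
[2] flags=0010 LS?F → skip
[3] flags=0010 GE?T → r1=0x3c
[4] flags=0010 → (cmp)
[5] flags=0010 MI?F → skip
[6] flags=0010 LT?F → skip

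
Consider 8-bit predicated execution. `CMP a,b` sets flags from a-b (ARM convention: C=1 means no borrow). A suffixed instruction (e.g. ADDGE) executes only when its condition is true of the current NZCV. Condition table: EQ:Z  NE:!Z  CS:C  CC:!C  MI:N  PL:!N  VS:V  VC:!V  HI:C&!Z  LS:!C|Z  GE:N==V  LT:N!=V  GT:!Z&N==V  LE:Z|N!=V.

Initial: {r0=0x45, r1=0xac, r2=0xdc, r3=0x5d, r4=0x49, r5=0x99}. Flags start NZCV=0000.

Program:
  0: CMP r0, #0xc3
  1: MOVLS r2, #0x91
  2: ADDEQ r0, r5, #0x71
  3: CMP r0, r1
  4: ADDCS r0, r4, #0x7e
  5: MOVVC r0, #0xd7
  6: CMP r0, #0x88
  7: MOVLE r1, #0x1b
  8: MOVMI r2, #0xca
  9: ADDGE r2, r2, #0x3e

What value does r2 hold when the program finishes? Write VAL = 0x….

VAL = 0x08

[0] flags=1001 → (cmp)
[1] flags=1001 LS?T → r2=0x91
[2] flags=1001 EQ?F → skip
[3] flags=1001 → (cmp)
[4] flags=1001 CS?F → skip
[5] flags=1001 VC?F → skip
[6] flags=1001 → (cmp)
[7] flags=1001 LE?F → skip
[8] flags=1001 MI?T → r2=0xca
[9] flags=1001 GE?T → r2=0x08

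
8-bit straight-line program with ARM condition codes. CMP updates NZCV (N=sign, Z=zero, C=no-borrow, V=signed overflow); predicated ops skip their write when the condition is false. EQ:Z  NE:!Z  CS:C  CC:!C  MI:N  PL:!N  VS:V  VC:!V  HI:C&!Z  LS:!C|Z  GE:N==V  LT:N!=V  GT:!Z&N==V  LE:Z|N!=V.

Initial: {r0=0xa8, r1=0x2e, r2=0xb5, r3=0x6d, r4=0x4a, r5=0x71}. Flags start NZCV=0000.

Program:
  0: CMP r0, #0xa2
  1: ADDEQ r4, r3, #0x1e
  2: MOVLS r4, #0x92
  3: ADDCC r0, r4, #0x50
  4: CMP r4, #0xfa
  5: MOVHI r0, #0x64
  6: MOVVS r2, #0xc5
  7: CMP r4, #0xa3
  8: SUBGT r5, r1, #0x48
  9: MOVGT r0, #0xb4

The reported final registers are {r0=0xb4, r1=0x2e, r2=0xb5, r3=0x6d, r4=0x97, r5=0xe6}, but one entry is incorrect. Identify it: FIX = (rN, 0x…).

[0] flags=0010 → (cmp)
[1] flags=0010 EQ?F → skip
[2] flags=0010 LS?F → skip
[3] flags=0010 CC?F → skip
[4] flags=0000 → (cmp)
[5] flags=0000 HI?F → skip
[6] flags=0000 VS?F → skip
[7] flags=1001 → (cmp)
[8] flags=1001 GT?T → r5=0xe6
[9] flags=1001 GT?T → r0=0xb4

FIX = (r4, 0x4a)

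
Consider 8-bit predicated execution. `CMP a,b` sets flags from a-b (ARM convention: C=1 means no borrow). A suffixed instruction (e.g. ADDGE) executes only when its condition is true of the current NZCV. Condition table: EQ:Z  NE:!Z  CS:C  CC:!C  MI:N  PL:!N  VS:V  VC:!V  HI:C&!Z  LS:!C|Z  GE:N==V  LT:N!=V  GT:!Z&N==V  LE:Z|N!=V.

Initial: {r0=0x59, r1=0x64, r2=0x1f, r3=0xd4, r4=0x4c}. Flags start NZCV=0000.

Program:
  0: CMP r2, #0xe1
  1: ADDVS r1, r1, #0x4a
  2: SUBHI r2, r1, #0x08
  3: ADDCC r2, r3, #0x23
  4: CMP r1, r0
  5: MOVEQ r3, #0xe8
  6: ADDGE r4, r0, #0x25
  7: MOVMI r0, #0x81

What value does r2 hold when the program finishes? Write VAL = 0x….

[0] flags=0000 → (cmp)
[1] flags=0000 VS?F → skip
[2] flags=0000 HI?F → skip
[3] flags=0000 CC?T → r2=0xf7
[4] flags=0010 → (cmp)
[5] flags=0010 EQ?F → skip
[6] flags=0010 GE?T → r4=0x7e
[7] flags=0010 MI?F → skip

VAL = 0xf7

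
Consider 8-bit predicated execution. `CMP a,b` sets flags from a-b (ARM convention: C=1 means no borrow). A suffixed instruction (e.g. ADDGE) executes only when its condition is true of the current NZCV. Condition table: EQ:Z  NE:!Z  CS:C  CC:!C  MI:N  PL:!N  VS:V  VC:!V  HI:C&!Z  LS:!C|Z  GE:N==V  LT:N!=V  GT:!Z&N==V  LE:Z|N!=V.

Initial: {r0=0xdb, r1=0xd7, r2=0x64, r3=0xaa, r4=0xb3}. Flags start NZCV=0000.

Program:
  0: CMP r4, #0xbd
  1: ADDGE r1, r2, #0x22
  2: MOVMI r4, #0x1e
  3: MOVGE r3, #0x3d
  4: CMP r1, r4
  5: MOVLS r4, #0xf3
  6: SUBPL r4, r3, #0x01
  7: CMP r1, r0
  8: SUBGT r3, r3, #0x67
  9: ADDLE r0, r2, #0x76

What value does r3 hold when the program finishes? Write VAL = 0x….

VAL = 0xaa

[0] flags=1000 → (cmp)
[1] flags=1000 GE?F → skip
[2] flags=1000 MI?T → r4=0x1e
[3] flags=1000 GE?F → skip
[4] flags=1010 → (cmp)
[5] flags=1010 LS?F → skip
[6] flags=1010 PL?F → skip
[7] flags=1000 → (cmp)
[8] flags=1000 GT?F → skip
[9] flags=1000 LE?T → r0=0xda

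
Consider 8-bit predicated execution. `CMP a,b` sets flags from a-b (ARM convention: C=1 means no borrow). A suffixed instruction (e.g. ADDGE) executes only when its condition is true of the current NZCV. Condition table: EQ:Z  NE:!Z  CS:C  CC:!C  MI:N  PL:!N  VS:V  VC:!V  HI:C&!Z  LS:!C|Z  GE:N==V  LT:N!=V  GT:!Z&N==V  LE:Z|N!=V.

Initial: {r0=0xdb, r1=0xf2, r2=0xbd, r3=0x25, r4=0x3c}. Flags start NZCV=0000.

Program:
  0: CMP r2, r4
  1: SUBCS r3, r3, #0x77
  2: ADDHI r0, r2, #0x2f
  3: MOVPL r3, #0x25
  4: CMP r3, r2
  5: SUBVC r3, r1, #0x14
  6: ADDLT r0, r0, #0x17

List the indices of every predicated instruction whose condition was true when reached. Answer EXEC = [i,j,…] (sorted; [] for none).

EXEC = [1,2,5,6]

[0] flags=1010 → (cmp)
[1] flags=1010 CS?T → r3=0xae
[2] flags=1010 HI?T → r0=0xec
[3] flags=1010 PL?F → skip
[4] flags=1000 → (cmp)
[5] flags=1000 VC?T → r3=0xde
[6] flags=1000 LT?T → r0=0x03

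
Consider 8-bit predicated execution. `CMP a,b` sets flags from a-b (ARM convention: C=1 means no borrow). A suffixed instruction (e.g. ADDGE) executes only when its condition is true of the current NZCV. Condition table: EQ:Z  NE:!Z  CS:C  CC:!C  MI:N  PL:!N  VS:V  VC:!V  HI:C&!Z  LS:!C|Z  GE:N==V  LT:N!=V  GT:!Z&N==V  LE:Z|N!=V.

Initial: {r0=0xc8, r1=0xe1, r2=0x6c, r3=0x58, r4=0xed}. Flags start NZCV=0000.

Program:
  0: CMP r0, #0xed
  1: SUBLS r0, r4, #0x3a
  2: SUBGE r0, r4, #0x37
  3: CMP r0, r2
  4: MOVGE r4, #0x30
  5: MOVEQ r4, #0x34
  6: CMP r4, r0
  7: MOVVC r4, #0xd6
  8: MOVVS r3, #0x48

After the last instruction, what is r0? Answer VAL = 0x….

[0] flags=1000 → (cmp)
[1] flags=1000 LS?T → r0=0xb3
[2] flags=1000 GE?F → skip
[3] flags=0011 → (cmp)
[4] flags=0011 GE?F → skip
[5] flags=0011 EQ?F → skip
[6] flags=0010 → (cmp)
[7] flags=0010 VC?T → r4=0xd6
[8] flags=0010 VS?F → skip

VAL = 0xb3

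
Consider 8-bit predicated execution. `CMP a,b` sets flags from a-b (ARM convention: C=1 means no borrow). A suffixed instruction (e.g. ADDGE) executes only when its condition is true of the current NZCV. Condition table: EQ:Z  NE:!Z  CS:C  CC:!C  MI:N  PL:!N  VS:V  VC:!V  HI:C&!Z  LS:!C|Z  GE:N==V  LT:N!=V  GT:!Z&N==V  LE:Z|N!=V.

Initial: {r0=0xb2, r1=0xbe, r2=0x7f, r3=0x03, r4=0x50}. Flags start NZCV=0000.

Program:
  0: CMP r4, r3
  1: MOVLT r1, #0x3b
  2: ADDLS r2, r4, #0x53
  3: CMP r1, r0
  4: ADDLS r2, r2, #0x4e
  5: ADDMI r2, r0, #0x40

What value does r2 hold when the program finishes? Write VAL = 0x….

[0] flags=0010 → (cmp)
[1] flags=0010 LT?F → skip
[2] flags=0010 LS?F → skip
[3] flags=0010 → (cmp)
[4] flags=0010 LS?F → skip
[5] flags=0010 MI?F → skip

VAL = 0x7f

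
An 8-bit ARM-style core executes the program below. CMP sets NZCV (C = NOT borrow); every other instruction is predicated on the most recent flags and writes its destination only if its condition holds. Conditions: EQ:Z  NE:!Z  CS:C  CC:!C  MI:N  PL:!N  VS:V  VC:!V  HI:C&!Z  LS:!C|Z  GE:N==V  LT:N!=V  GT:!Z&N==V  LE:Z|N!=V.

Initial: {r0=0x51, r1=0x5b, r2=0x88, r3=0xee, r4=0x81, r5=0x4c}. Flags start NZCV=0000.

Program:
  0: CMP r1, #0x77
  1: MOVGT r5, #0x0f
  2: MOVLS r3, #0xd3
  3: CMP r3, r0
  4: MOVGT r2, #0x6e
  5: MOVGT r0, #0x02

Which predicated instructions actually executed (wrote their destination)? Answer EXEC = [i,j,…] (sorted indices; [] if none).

EXEC = [2]

0: ✓ CMP  NZCV=1000
1: · MOVGT
2: ✓ MOVLS  r3←0xd3
3: ✓ CMP  NZCV=1010
4: · MOVGT
5: · MOVGT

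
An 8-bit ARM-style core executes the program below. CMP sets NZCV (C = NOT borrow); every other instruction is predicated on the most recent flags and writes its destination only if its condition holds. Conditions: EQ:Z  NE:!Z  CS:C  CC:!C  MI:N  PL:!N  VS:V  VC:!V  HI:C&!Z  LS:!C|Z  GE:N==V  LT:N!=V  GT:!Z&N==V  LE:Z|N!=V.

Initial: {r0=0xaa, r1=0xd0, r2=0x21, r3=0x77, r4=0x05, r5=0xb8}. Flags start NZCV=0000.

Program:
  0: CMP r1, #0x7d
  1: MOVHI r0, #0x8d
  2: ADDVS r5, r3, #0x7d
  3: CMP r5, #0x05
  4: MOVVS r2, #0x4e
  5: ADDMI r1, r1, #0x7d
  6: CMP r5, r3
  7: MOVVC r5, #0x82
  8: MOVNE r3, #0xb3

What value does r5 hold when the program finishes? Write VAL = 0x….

VAL = 0xf4

[0] flags=0011 → (cmp)
[1] flags=0011 HI?T → r0=0x8d
[2] flags=0011 VS?T → r5=0xf4
[3] flags=1010 → (cmp)
[4] flags=1010 VS?F → skip
[5] flags=1010 MI?T → r1=0x4d
[6] flags=0011 → (cmp)
[7] flags=0011 VC?F → skip
[8] flags=0011 NE?T → r3=0xb3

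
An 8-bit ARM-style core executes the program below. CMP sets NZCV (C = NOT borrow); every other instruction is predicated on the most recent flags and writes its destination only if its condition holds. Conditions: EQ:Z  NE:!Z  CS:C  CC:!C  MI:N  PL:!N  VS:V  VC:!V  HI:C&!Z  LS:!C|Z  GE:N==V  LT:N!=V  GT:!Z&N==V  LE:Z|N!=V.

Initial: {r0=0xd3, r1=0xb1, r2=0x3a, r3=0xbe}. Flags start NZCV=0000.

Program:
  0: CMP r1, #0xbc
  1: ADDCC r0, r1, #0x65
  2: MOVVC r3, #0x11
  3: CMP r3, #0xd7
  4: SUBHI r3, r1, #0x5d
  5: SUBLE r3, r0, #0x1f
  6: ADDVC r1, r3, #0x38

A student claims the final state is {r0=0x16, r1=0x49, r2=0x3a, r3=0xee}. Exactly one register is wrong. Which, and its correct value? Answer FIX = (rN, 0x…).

[0] flags=1000 → (cmp)
[1] flags=1000 CC?T → r0=0x16
[2] flags=1000 VC?T → r3=0x11
[3] flags=0000 → (cmp)
[4] flags=0000 HI?F → skip
[5] flags=0000 LE?F → skip
[6] flags=0000 VC?T → r1=0x49

FIX = (r3, 0x11)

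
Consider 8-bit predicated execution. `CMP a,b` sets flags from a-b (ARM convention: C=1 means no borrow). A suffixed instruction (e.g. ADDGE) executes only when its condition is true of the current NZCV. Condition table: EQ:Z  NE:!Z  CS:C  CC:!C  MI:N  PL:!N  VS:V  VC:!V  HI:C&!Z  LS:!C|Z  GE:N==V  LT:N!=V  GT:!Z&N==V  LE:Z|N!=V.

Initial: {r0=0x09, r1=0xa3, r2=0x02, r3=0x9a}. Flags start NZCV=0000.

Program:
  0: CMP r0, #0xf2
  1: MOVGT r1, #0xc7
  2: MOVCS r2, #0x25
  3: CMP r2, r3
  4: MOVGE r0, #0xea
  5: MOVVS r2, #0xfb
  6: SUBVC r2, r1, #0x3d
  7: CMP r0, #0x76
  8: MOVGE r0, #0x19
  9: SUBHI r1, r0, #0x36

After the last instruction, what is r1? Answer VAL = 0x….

0: ✓ CMP  NZCV=0000
1: ✓ MOVGT  r1←0xc7
2: · MOVCS
3: ✓ CMP  NZCV=0000
4: ✓ MOVGE  r0←0xea
5: · MOVVS
6: ✓ SUBVC  r2←0x8a
7: ✓ CMP  NZCV=0011
8: · MOVGE
9: ✓ SUBHI  r1←0xb4

VAL = 0xb4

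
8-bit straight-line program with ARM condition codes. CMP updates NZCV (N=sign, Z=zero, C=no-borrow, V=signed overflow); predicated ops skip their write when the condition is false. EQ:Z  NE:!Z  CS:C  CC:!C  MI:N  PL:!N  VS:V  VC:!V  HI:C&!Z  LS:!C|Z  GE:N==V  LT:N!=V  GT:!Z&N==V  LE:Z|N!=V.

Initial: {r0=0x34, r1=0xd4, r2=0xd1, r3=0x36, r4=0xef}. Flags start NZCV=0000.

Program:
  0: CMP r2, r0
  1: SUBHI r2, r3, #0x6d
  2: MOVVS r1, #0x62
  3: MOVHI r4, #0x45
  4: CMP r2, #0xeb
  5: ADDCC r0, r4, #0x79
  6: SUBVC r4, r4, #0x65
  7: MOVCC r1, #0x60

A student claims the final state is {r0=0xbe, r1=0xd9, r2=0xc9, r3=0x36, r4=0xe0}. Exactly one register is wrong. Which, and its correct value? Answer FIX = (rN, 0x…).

[0] flags=1010 → (cmp)
[1] flags=1010 HI?T → r2=0xc9
[2] flags=1010 VS?F → skip
[3] flags=1010 HI?T → r4=0x45
[4] flags=1000 → (cmp)
[5] flags=1000 CC?T → r0=0xbe
[6] flags=1000 VC?T → r4=0xe0
[7] flags=1000 CC?T → r1=0x60

FIX = (r1, 0x60)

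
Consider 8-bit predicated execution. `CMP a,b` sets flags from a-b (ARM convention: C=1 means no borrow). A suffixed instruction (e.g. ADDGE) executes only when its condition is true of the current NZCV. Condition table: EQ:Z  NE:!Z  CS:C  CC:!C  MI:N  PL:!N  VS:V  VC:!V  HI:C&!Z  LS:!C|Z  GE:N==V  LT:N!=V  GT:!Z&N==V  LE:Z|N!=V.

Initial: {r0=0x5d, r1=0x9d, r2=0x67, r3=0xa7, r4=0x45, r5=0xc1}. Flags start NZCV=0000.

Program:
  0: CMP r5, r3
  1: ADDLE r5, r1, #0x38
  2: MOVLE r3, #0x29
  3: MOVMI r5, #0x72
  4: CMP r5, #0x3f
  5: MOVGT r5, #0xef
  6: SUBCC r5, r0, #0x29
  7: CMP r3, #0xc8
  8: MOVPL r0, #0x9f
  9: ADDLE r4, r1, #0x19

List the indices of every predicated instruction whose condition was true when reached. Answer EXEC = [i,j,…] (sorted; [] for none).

EXEC = [9]

[0] flags=0010 → (cmp)
[1] flags=0010 LE?F → skip
[2] flags=0010 LE?F → skip
[3] flags=0010 MI?F → skip
[4] flags=1010 → (cmp)
[5] flags=1010 GT?F → skip
[6] flags=1010 CC?F → skip
[7] flags=1000 → (cmp)
[8] flags=1000 PL?F → skip
[9] flags=1000 LE?T → r4=0xb6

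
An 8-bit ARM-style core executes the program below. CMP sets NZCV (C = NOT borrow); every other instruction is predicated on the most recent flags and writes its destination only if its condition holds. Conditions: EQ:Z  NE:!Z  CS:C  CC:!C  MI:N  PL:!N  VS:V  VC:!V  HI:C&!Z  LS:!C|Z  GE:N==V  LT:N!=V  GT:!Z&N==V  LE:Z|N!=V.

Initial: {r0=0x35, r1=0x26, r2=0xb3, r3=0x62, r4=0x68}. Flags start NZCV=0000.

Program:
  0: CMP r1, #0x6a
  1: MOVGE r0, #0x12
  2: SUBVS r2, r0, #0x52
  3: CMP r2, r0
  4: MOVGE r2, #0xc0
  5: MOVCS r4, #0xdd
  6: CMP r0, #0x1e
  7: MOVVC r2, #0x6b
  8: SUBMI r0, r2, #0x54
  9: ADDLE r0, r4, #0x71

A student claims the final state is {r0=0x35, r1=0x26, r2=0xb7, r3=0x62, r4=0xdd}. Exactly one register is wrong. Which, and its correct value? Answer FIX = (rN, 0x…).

FIX = (r2, 0x6b)

0: ✓ CMP  NZCV=1000
1: · MOVGE
2: · SUBVS
3: ✓ CMP  NZCV=0011
4: · MOVGE
5: ✓ MOVCS  r4←0xdd
6: ✓ CMP  NZCV=0010
7: ✓ MOVVC  r2←0x6b
8: · SUBMI
9: · ADDLE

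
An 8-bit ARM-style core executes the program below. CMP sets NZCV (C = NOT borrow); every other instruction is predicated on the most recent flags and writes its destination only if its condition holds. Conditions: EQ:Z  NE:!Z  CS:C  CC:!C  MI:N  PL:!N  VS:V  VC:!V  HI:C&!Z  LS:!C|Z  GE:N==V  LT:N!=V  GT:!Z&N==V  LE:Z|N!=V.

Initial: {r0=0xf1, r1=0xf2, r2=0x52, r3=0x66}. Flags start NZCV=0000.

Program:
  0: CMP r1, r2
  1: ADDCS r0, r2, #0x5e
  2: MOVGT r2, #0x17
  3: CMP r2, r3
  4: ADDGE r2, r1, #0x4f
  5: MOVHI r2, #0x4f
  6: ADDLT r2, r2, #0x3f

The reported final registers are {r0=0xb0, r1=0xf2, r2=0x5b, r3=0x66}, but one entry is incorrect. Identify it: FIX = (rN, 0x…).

FIX = (r2, 0x91)

[0] flags=1010 → (cmp)
[1] flags=1010 CS?T → r0=0xb0
[2] flags=1010 GT?F → skip
[3] flags=1000 → (cmp)
[4] flags=1000 GE?F → skip
[5] flags=1000 HI?F → skip
[6] flags=1000 LT?T → r2=0x91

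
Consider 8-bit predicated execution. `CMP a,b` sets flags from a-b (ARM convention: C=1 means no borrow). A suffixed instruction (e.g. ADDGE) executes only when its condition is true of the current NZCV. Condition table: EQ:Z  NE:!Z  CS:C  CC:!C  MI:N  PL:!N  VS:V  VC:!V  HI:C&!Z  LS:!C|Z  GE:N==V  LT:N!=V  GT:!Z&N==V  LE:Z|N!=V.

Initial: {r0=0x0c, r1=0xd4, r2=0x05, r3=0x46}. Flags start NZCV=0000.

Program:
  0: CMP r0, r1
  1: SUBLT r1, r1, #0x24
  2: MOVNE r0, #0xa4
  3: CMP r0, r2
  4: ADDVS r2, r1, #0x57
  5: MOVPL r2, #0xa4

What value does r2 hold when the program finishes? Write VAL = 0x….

0: ✓ CMP  NZCV=0000
1: · SUBLT
2: ✓ MOVNE  r0←0xa4
3: ✓ CMP  NZCV=1010
4: · ADDVS
5: · MOVPL

VAL = 0x05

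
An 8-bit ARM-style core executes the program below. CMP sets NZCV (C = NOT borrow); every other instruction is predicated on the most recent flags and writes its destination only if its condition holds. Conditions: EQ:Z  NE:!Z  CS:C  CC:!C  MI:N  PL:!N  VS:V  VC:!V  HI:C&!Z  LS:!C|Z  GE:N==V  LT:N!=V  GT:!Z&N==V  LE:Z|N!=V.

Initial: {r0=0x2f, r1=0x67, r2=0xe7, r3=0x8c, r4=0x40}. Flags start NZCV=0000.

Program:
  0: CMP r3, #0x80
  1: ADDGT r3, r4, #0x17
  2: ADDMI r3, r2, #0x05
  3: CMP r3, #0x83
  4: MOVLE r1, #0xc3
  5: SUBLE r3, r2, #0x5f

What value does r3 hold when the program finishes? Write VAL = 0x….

[0] flags=0010 → (cmp)
[1] flags=0010 GT?T → r3=0x57
[2] flags=0010 MI?F → skip
[3] flags=1001 → (cmp)
[4] flags=1001 LE?F → skip
[5] flags=1001 LE?F → skip

VAL = 0x57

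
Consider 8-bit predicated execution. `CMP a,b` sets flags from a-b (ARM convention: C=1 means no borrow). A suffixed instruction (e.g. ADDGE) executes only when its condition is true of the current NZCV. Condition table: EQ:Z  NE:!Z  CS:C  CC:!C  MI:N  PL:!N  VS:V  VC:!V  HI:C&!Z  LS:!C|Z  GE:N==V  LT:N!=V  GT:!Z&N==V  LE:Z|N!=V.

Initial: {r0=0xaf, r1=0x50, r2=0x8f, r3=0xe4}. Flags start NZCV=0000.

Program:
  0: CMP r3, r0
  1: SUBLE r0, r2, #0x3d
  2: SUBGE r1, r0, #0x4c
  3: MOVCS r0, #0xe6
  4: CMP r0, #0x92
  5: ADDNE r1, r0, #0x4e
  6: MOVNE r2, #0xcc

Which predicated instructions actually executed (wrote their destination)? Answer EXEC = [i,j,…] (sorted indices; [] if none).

EXEC = [2,3,5,6]

0: ✓ CMP  NZCV=0010
1: · SUBLE
2: ✓ SUBGE  r1←0x63
3: ✓ MOVCS  r0←0xe6
4: ✓ CMP  NZCV=0010
5: ✓ ADDNE  r1←0x34
6: ✓ MOVNE  r2←0xcc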